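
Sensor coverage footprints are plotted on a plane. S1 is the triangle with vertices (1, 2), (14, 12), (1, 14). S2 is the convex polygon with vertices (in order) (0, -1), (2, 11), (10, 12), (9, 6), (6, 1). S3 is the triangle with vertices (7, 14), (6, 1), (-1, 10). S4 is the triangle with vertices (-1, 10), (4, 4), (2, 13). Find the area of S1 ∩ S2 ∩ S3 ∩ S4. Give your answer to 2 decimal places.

The intersection is the polygon with vertices (2.432,11.054), (3.942,4.263), (3.844,4.188), (1.361,7.167), (2,11).
By the shoelace formula its area is 7.62.

7.62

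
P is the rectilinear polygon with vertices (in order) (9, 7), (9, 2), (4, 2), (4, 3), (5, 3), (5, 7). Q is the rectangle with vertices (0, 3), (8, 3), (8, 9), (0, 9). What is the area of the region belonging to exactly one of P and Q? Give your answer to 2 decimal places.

|P| = 21, |Q| = 48, |P∩Q| = 12.
|P △ Q| = |P| + |Q| − 2·|P∩Q| = 21 + 48 − 24 = 45.00.

45.00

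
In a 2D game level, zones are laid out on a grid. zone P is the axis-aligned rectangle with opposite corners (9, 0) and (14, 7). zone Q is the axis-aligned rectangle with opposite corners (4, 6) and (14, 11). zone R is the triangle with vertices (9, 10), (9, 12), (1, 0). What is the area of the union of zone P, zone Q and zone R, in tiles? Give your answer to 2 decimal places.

82.73

By inclusion–exclusion:
Individual areas: |zone P| = 35, |zone Q| = 50, |zone R| = 8.
|zone P∩zone Q|: x∈[9,14], y∈[6,7] → 5·1 = 5.
|zone P∩zone R| = 0.
|zone Q∩zone R| = 5.2667.
|zone P∩zone Q∩zone R| = 0.
|zone P ∪ zone Q ∪ zone R| = 93 − 10.2667 + 0 = 82.73.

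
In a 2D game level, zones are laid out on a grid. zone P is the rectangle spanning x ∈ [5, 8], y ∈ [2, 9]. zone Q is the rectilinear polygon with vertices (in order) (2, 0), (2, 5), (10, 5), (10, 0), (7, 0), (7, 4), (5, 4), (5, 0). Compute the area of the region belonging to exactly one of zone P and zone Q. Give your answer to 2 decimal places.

|zone P| = 21, |zone Q| = 32, |zone P∩zone Q| = 5.
|zone P △ zone Q| = |zone P| + |zone Q| − 2·|zone P∩zone Q| = 21 + 32 − 10 = 43.00.

43.00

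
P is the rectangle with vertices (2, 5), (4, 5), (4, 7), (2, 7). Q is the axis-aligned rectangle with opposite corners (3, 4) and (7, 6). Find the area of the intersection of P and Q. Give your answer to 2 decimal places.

|P∩Q|: x∈[3,4], y∈[5,6] → 1·1 = 1.

1.00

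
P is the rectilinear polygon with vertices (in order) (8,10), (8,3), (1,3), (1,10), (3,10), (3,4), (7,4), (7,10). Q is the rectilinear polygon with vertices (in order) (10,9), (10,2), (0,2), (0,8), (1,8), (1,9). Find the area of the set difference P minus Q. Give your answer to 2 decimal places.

|P| = 25, |P∩Q| = 22.
|P ∖ Q| = |P| − |P∩Q| = 25 − 22 = 3.00.

3.00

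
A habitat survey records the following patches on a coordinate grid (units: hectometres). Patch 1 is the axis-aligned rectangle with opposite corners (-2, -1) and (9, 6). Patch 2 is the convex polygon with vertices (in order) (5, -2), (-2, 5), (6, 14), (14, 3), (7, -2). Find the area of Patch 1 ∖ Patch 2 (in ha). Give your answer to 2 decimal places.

18.57

|Patch 1| = 77, |Patch 1∩Patch 2| = 58.427.
|Patch 1 ∖ Patch 2| = |Patch 1| − |Patch 1∩Patch 2| = 77 − 58.427 = 18.57.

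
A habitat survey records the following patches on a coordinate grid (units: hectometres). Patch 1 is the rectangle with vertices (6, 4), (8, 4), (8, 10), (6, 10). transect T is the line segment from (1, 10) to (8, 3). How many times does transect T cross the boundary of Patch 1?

The segment meets the boundary at (7,4), (6,5).

2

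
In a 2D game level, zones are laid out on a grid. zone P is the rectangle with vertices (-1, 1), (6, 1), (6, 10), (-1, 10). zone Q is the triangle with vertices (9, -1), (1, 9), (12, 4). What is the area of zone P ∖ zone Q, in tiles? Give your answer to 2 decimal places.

53.06

|zone P| = 63, |zone P∩zone Q| = 9.9432.
|zone P ∖ zone Q| = |zone P| − |zone P∩zone Q| = 63 − 9.9432 = 53.06.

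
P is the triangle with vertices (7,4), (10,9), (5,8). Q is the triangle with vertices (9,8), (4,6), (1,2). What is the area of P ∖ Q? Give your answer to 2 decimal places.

|P| = 11, |P∩Q| = 1.697.
|P ∖ Q| = |P| − |P∩Q| = 11 − 1.697 = 9.30.

9.30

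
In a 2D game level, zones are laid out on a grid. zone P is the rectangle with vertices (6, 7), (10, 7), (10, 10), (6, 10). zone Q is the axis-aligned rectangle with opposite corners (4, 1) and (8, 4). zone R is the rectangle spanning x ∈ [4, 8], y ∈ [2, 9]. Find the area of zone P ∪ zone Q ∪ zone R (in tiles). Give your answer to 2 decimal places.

By inclusion–exclusion:
Individual areas: |zone P| = 12, |zone Q| = 12, |zone R| = 28.
|zone P∩zone Q| = 0 (no overlap).
|zone P∩zone R|: x∈[6,8], y∈[7,9] → 2·2 = 4.
|zone Q∩zone R|: x∈[4,8], y∈[2,4] → 4·2 = 8.
|zone P∩zone Q∩zone R| = 0.
|zone P ∪ zone Q ∪ zone R| = 52 − 12 + 0 = 40.00.

40.00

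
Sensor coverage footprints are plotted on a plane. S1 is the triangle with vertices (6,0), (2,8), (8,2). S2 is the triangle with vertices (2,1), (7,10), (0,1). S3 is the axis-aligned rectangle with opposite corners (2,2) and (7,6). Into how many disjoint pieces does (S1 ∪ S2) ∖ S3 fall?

3

(S1 ∪ S2) ∖ S3 splits into 3 disjoint pieces (area 2.8492, area 2.7743, area 3.5).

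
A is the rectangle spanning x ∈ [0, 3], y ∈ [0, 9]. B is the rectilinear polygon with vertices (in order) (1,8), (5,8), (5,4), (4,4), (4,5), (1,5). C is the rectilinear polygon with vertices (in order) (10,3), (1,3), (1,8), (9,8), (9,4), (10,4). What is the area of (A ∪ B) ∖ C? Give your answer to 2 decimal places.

|A ∪ B| = 34.
|(A ∪ B) ∩ C| = 17.
|(A ∪ B) ∖ C| = 34 − 17 = 17.00.

17.00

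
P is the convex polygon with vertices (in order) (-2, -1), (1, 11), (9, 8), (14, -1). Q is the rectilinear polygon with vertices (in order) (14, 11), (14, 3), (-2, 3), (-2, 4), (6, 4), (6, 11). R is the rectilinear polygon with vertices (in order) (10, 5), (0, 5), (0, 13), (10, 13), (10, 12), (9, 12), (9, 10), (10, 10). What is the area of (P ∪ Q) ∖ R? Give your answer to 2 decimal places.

|P ∪ Q| = 165.9931.
|(P ∪ Q) ∩ R| = 52.3125.
|(P ∪ Q) ∖ R| = 165.9931 − 52.3125 = 113.68.

113.68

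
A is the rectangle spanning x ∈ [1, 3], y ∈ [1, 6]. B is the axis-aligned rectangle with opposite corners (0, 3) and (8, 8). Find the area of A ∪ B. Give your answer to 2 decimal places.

44.00

By inclusion–exclusion:
Individual areas: |A| = 10, |B| = 40.
|A∩B|: x∈[1,3], y∈[3,6] → 2·3 = 6.
|A ∪ B| = 50 − 6 = 44.00.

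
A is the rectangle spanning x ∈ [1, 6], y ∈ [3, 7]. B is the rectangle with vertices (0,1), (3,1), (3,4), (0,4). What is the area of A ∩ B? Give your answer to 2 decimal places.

2.00

|A∩B|: x∈[1,3], y∈[3,4] → 2·1 = 2.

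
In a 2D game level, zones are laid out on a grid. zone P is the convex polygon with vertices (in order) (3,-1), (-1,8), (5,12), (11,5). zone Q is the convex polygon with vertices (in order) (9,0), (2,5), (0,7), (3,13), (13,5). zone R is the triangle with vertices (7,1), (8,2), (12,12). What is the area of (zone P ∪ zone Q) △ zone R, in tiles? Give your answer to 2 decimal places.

|zone P ∪ zone Q| = 102.6716.
|(zone P ∪ zone Q) ∩ zone R| = 2.3955.
|(zone P ∪ zone Q) △ zone R| = 102.6716 + 3 − 4.791 = 100.88.

100.88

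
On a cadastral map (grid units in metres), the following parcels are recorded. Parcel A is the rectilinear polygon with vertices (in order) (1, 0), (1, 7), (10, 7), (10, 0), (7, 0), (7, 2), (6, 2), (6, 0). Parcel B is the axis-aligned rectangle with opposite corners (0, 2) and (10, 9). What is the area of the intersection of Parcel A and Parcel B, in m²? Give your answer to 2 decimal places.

45.00

The intersection is the polygon with vertices (1,7), (10,7), (10,2), (7,2), (6,2), (1,2).
By the shoelace formula its area is 45.00.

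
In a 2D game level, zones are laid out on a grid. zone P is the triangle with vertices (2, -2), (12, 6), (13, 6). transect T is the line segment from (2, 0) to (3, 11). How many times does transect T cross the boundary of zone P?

0

The segment lies entirely outside zone P and never meets its boundary.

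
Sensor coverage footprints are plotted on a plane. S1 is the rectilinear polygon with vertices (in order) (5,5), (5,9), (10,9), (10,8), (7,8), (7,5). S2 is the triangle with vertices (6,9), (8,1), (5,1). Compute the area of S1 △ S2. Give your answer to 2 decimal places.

|S1| = 11, |S2| = 12, |S1∩S2| = 3.
|S1 △ S2| = |S1| + |S2| − 2·|S1∩S2| = 11 + 12 − 6 = 17.00.

17.00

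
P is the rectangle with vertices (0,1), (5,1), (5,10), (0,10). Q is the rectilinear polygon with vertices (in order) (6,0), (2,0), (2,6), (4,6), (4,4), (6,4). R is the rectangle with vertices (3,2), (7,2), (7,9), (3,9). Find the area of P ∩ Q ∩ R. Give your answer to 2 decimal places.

The intersection is the polygon with vertices (4,6), (4,4), (5,4), (5,2), (3,2), (3,6).
By the shoelace formula its area is 6.00.

6.00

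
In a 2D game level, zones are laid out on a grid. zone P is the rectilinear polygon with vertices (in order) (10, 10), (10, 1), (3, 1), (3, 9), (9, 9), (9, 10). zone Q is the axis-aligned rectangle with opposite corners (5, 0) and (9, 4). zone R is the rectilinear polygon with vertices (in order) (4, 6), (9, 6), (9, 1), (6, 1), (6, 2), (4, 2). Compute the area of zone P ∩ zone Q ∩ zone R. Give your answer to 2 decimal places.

11.00

The intersection is the polygon with vertices (5,4), (9,4), (9,1), (6,1), (6,2), (5,2).
By the shoelace formula its area is 11.00.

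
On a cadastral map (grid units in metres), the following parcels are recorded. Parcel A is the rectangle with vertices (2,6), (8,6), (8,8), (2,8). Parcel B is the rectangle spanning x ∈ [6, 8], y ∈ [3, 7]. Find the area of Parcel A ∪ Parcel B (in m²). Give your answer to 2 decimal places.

By inclusion–exclusion:
Individual areas: |Parcel A| = 12, |Parcel B| = 8.
|Parcel A∩Parcel B|: x∈[6,8], y∈[6,7] → 2·1 = 2.
|Parcel A ∪ Parcel B| = 20 − 2 = 18.00.

18.00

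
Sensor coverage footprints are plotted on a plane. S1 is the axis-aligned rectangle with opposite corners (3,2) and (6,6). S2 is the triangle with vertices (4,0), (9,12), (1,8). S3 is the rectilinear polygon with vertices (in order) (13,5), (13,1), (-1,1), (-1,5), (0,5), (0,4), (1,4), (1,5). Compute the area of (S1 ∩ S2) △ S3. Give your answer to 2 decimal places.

|S1 ∩ S2| = 10.2833.
|(S1 ∩ S2) ∩ S3| = 7.2833.
|(S1 ∩ S2) △ S3| = 10.2833 + 55 − 14.5667 = 50.72.

50.72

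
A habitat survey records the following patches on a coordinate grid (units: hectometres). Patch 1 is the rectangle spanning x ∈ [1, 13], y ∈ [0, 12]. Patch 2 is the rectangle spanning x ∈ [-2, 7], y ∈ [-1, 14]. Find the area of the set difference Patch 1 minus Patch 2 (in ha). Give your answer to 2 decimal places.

|Patch 1∩Patch 2|: x∈[1,7], y∈[0,12] → 6·12 = 72.
|Patch 1| = 144.
|Patch 1 ∖ Patch 2| = |Patch 1| − |Patch 1∩Patch 2| = 144 − 72 = 72.00.

72.00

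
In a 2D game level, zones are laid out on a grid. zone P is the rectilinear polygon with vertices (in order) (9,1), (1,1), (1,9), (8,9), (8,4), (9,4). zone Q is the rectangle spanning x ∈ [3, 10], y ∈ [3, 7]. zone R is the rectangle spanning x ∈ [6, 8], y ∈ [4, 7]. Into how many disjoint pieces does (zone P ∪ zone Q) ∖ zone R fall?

1

(zone P ∪ zone Q) ∖ zone R is a single connected region.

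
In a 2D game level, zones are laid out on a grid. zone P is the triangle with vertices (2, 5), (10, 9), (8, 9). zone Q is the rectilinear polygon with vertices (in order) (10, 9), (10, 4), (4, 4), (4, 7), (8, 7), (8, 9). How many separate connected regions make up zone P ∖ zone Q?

zone P ∖ zone Q splits into 2 disjoint pieces (area 0.3333, area 2).

2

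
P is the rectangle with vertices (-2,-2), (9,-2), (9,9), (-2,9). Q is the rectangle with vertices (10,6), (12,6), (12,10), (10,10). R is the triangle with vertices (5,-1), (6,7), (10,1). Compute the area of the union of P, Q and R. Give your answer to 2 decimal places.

129.95

By inclusion–exclusion:
Individual areas: |P| = 121, |Q| = 8, |R| = 19.
|P∩Q| = 0 (no overlap).
|P∩R| = 18.05.
|Q∩R| = 0.
|P∩Q∩R| = 0.
|P ∪ Q ∪ R| = 148 − 18.05 + 0 = 129.95.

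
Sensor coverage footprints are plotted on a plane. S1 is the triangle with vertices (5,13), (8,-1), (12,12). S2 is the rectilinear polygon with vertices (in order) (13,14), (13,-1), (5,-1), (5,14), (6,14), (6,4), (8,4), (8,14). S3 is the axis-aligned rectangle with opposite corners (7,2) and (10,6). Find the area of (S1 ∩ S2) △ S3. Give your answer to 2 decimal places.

|S1 ∩ S2| = 32.0833.
|(S1 ∩ S2) ∩ S3| = 7.8178.
|(S1 ∩ S2) △ S3| = 32.0833 + 12 − 15.6355 = 28.45.

28.45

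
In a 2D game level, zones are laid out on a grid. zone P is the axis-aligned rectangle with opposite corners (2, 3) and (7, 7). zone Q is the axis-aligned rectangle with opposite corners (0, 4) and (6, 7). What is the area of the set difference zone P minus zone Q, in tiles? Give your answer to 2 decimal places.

|zone P∩zone Q|: x∈[2,6], y∈[4,7] → 4·3 = 12.
|zone P| = 20.
|zone P ∖ zone Q| = |zone P| − |zone P∩zone Q| = 20 − 12 = 8.00.

8.00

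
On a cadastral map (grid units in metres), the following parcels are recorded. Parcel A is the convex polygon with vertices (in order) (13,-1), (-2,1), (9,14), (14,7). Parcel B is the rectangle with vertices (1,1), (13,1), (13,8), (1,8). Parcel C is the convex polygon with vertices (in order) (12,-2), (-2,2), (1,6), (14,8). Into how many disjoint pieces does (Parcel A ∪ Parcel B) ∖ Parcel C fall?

3

(Parcel A ∪ Parcel B) ∖ Parcel C splits into 3 disjoint pieces (area 2.9405, area 41.0526, area 3.9803).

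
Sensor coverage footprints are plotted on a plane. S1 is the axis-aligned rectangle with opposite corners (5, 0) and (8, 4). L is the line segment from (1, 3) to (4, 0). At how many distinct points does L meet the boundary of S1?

The segment lies entirely outside S1 and never meets its boundary.

0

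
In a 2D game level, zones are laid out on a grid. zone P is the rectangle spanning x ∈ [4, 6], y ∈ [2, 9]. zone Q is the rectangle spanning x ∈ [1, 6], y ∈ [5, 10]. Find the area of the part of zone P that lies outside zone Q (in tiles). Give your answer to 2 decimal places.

6.00

|zone P∩zone Q|: x∈[4,6], y∈[5,9] → 2·4 = 8.
|zone P| = 14.
|zone P ∖ zone Q| = |zone P| − |zone P∩zone Q| = 14 − 8 = 6.00.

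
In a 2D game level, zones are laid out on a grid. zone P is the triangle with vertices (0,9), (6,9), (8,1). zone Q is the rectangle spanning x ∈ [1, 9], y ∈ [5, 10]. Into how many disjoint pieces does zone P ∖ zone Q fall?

2

zone P ∖ zone Q splits into 2 disjoint pieces (area 0.5, area 6).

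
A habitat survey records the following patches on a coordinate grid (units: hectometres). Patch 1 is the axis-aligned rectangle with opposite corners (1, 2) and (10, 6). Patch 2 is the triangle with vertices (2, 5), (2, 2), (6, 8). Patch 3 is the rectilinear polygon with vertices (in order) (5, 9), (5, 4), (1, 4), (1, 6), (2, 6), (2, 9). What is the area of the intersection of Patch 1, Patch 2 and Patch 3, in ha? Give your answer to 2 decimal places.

3.33

The intersection is the polygon with vertices (3.333,4), (2,4), (2,5), (3.333,6), (4.667,6).
By the shoelace formula its area is 3.33.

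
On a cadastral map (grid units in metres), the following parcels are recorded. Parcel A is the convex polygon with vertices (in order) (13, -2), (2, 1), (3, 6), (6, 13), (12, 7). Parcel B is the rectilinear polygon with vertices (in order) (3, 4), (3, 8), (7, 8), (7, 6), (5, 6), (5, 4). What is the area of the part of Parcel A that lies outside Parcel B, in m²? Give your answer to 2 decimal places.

88.86

|Parcel A| = 100, |Parcel A∩Parcel B| = 11.1429.
|Parcel A ∖ Parcel B| = |Parcel A| − |Parcel A∩Parcel B| = 100 − 11.1429 = 88.86.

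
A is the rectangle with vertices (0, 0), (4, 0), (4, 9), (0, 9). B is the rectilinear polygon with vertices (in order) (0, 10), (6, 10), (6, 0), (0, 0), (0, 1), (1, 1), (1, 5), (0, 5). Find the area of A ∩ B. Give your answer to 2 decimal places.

The intersection is the polygon with vertices (4,9), (4,0), (0,0), (0,1), (1,1), (1,5), (0,5), (0,9).
By the shoelace formula its area is 32.00.

32.00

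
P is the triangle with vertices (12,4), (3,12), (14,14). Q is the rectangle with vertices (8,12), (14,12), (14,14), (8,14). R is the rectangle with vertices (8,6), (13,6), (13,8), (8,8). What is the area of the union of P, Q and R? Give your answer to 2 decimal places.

58.83

By inclusion–exclusion:
Individual areas: |P| = 53, |Q| = 12, |R| = 10.
|P∩Q| = 8.3273.
|P∩R| = 7.8389.
|Q∩R| = 0 (no overlap).
|P∩Q∩R| = 0.
|P ∪ Q ∪ R| = 75 − 16.1662 + 0 = 58.83.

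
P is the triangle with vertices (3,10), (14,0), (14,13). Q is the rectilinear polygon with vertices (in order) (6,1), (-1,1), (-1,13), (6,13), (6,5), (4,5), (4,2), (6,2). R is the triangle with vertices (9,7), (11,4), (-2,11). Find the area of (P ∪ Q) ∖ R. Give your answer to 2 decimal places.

132.22

|P ∪ Q| = 144.1818.
|(P ∪ Q) ∩ R| = 11.9581.
|(P ∪ Q) ∖ R| = 144.1818 − 11.9581 = 132.22.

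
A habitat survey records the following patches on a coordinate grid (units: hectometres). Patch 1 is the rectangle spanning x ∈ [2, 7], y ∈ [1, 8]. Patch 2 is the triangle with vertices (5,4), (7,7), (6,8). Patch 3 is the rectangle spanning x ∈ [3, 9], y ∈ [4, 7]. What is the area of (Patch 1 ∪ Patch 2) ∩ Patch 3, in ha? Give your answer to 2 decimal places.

12.00

The region (Patch 1 ∪ Patch 2) ∩ Patch 3 is the polygon with vertices (7,4), (3,4), (3,7), (7,7).
By the shoelace formula its area is 12.00.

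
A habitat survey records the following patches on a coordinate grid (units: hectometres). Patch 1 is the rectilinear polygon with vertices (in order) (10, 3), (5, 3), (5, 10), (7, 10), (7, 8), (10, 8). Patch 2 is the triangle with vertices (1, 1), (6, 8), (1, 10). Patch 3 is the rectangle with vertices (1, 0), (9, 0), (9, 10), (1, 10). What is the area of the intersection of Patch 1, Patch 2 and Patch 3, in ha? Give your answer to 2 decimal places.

0.90

The intersection is the polygon with vertices (6,8), (5,6.6), (5,8.4).
By the shoelace formula its area is 0.90.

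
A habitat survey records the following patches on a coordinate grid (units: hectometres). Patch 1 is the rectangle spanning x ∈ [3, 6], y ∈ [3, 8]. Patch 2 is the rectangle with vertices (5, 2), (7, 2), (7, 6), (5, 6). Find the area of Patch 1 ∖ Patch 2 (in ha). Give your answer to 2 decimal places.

|Patch 1∩Patch 2|: x∈[5,6], y∈[3,6] → 1·3 = 3.
|Patch 1| = 15.
|Patch 1 ∖ Patch 2| = |Patch 1| − |Patch 1∩Patch 2| = 15 − 3 = 12.00.

12.00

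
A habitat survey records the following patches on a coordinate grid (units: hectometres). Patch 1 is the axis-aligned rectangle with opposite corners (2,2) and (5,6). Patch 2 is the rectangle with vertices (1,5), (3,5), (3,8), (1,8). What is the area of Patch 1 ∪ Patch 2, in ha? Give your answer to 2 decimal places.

17.00

By inclusion–exclusion:
Individual areas: |Patch 1| = 12, |Patch 2| = 6.
|Patch 1∩Patch 2|: x∈[2,3], y∈[5,6] → 1·1 = 1.
|Patch 1 ∪ Patch 2| = 18 − 1 = 17.00.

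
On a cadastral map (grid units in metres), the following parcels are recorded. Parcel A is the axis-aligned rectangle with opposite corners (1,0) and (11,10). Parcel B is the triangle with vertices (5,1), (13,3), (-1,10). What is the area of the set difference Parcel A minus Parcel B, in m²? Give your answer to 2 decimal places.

61.50

|Parcel A| = 100, |Parcel A∩Parcel B| = 38.5.
|Parcel A ∖ Parcel B| = |Parcel A| − |Parcel A∩Parcel B| = 100 − 38.5 = 61.50.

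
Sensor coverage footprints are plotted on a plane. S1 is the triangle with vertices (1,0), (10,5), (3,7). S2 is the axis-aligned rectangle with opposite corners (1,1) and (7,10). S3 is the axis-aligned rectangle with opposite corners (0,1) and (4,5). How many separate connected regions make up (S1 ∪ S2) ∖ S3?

(S1 ∪ S2) ∖ S3 splits into 2 disjoint pieces (area 0.7571, area 45.7857).

2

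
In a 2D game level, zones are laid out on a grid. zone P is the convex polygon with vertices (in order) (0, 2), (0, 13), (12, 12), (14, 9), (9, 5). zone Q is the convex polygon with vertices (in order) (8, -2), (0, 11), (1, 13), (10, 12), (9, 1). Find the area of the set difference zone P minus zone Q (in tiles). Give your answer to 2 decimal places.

|zone P| = 104.5, |zone P∩zone Q| = 64.9082.
|zone P ∖ zone Q| = |zone P| − |zone P∩zone Q| = 104.5 − 64.9082 = 39.59.

39.59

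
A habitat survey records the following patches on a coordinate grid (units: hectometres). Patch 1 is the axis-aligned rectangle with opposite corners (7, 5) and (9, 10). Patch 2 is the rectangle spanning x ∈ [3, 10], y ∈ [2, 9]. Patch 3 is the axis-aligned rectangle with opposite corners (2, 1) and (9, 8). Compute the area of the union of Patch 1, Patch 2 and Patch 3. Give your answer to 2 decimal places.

64.00

By inclusion–exclusion:
Individual areas: |Patch 1| = 10, |Patch 2| = 49, |Patch 3| = 49.
|Patch 1∩Patch 2|: x∈[7,9], y∈[5,9] → 2·4 = 8.
|Patch 1∩Patch 3|: x∈[7,9], y∈[5,8] → 2·3 = 6.
|Patch 2∩Patch 3|: x∈[3,9], y∈[2,8] → 6·6 = 36.
|Patch 1∩Patch 2∩Patch 3| = 6.
|Patch 1 ∪ Patch 2 ∪ Patch 3| = 108 − 50 + 6 = 64.00.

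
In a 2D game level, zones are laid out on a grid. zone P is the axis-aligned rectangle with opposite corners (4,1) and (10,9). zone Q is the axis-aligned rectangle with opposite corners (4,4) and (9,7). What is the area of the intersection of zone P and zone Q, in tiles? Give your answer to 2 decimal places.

|zone P∩zone Q|: x∈[4,9], y∈[4,7] → 5·3 = 15.

15.00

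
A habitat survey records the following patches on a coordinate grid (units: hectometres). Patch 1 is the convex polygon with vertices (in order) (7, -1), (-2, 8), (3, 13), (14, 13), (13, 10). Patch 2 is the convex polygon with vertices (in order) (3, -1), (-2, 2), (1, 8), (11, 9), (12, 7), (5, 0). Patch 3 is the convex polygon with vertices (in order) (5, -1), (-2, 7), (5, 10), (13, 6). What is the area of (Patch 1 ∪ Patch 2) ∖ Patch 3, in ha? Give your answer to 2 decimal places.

75.30

|Patch 1 ∪ Patch 2| = 150.3891.
|(Patch 1 ∪ Patch 2) ∩ Patch 3| = 75.0918.
|(Patch 1 ∪ Patch 2) ∖ Patch 3| = 150.3891 − 75.0918 = 75.30.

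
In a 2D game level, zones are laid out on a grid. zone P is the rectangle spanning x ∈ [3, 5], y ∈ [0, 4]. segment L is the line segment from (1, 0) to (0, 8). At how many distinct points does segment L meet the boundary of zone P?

0

The segment lies entirely outside zone P and never meets its boundary.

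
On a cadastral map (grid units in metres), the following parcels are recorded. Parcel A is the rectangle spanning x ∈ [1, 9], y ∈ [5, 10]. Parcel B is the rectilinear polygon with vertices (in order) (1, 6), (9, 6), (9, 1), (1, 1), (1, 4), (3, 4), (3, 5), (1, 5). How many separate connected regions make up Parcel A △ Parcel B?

2

Parcel A △ Parcel B splits into 2 disjoint pieces (area 32, area 30).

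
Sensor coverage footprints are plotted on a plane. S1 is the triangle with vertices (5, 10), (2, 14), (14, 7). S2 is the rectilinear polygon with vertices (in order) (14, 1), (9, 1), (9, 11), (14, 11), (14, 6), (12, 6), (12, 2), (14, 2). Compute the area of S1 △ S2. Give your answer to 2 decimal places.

|S1| = 13.5, |S2| = 42, |S1∩S2| = 3.125.
|S1 △ S2| = |S1| + |S2| − 2·|S1∩S2| = 13.5 + 42 − 6.25 = 49.25.

49.25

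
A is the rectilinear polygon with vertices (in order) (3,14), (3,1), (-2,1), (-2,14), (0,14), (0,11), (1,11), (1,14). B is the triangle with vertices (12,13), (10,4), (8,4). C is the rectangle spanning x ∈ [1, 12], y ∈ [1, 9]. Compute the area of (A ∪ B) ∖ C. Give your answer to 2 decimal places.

|A ∪ B| = 71.
|(A ∪ B) ∩ C| = 23.2222.
|(A ∪ B) ∖ C| = 71 − 23.2222 = 47.78.

47.78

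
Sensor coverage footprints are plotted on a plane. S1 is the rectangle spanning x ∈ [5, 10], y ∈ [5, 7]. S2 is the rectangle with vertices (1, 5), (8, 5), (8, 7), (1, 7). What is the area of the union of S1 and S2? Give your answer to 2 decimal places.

18.00

By inclusion–exclusion:
Individual areas: |S1| = 10, |S2| = 14.
|S1∩S2|: x∈[5,8], y∈[5,7] → 3·2 = 6.
|S1 ∪ S2| = 24 − 6 = 18.00.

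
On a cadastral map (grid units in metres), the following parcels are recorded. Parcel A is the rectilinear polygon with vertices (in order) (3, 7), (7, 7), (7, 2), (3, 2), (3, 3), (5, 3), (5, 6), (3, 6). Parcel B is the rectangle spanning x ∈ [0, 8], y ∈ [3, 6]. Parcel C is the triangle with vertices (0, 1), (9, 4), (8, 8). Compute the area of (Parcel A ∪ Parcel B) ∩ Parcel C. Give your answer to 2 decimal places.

The region (Parcel A ∪ Parcel B) ∩ Parcel C is the polygon with vertices (7,6), (8,6), (8,3.667), (3,2), (3,3), (2.286,3), (6.857,7), (7,7).
By the shoelace formula its area is 13.55.

13.55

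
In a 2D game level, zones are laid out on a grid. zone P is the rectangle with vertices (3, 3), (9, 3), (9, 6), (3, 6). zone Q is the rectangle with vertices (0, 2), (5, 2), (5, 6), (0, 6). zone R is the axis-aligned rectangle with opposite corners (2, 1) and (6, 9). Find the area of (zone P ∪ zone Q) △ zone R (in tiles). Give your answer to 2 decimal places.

|zone P ∪ zone Q| = 32.
|(zone P ∪ zone Q) ∩ zone R| = 15.
|(zone P ∪ zone Q) △ zone R| = 32 + 32 − 30 = 34.00.

34.00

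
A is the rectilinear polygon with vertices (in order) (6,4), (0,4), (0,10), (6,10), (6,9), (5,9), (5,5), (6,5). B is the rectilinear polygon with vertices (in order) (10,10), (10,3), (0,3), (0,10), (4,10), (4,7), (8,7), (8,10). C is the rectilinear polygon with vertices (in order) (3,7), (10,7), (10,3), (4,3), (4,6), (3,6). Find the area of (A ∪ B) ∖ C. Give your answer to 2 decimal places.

|A ∪ B| = 62.
|(A ∪ B) ∩ C| = 25.
|(A ∪ B) ∖ C| = 62 − 25 = 37.00.

37.00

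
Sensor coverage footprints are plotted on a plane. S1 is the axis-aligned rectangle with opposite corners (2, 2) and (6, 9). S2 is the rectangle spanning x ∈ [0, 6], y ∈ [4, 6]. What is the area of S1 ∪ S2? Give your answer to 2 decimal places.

32.00

By inclusion–exclusion:
Individual areas: |S1| = 28, |S2| = 12.
|S1∩S2|: x∈[2,6], y∈[4,6] → 4·2 = 8.
|S1 ∪ S2| = 40 − 8 = 32.00.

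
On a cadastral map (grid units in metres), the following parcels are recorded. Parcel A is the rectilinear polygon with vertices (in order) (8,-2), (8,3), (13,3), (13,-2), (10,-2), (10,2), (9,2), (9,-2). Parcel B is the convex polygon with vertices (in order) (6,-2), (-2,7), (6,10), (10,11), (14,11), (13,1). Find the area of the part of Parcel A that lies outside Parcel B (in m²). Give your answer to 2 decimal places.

8.14

|Parcel A| = 21, |Parcel A∩Parcel B| = 12.8571.
|Parcel A ∖ Parcel B| = |Parcel A| − |Parcel A∩Parcel B| = 21 − 12.8571 = 8.14.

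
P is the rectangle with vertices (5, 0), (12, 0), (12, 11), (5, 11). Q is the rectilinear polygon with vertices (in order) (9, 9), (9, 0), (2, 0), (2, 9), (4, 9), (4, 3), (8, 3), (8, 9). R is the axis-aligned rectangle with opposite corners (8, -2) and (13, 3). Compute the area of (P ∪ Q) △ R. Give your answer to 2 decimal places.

99.00

|P ∪ Q| = 98.
|(P ∪ Q) ∩ R| = 12.
|(P ∪ Q) △ R| = 98 + 25 − 24 = 99.00.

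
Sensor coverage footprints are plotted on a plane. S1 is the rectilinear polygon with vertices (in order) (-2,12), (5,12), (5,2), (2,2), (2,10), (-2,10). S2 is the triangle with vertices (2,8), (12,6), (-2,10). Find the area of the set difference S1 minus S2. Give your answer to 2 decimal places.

|S1| = 38, |S1∩S2| = 2.1857.
|S1 ∖ S2| = |S1| − |S1∩S2| = 38 − 2.1857 = 35.81.

35.81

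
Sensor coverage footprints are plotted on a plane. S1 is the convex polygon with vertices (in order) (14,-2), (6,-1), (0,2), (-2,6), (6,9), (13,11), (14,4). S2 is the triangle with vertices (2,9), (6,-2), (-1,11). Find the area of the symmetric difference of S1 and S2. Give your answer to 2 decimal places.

135.80

|S1| = 138.5, |S2| = 12.5, |S1∩S2| = 7.5978.
|S1 △ S2| = |S1| + |S2| − 2·|S1∩S2| = 138.5 + 12.5 − 15.1956 = 135.80.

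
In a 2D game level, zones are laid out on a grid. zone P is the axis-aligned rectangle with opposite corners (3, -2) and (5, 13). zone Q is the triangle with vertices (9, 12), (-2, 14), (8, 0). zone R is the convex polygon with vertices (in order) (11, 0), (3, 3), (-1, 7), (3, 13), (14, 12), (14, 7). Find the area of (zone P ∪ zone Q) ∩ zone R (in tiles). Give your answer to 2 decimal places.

|zone P ∪ zone Q| = 82.4045.
|(zone P ∪ zone Q) ∩ zone R| = 63.26.

63.26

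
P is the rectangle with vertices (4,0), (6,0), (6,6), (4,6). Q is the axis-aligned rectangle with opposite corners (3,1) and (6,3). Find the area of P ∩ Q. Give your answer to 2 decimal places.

4.00

|P∩Q|: x∈[4,6], y∈[1,3] → 2·2 = 4.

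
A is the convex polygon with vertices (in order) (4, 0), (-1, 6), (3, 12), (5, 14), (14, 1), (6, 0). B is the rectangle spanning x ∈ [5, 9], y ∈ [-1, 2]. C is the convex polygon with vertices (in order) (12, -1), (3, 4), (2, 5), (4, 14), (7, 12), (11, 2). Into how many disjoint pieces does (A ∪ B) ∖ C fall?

(A ∪ B) ∖ C splits into 3 disjoint pieces (area 37.2054, area 0.419, area 12.0232).

3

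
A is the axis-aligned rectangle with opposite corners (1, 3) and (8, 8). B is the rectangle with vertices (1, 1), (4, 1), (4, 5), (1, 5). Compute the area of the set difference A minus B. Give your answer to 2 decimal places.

|A∩B|: x∈[1,4], y∈[3,5] → 3·2 = 6.
|A| = 35.
|A ∖ B| = |A| − |A∩B| = 35 − 6 = 29.00.

29.00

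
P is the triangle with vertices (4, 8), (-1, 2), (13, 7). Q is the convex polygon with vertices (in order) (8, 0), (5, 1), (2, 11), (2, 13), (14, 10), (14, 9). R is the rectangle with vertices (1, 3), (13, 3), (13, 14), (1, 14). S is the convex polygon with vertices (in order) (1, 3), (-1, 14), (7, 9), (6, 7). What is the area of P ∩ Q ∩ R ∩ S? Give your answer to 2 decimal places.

The intersection is the polygon with vertices (3.191,7.029), (4,8), (6.368,7.737), (6,7), (3.742,5.194).
By the shoelace formula its area is 4.87.

4.87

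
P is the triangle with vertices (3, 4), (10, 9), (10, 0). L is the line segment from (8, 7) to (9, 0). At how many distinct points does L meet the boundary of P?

The segment meets the boundary at (8.911,0.622).

1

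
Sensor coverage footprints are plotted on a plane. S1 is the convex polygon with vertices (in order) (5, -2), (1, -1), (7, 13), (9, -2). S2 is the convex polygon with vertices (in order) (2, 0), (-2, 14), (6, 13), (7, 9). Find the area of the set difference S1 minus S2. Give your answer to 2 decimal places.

|S1| = 61, |S1∩S2| = 12.2226.
|S1 ∖ S2| = |S1| − |S1∩S2| = 61 − 12.2226 = 48.78.

48.78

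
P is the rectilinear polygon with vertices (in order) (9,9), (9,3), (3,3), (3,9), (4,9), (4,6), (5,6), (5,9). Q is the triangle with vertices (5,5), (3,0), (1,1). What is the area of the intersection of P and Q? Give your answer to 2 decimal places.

1.20

The intersection is the polygon with vertices (3,3), (5,5), (4.2,3).
By the shoelace formula its area is 1.20.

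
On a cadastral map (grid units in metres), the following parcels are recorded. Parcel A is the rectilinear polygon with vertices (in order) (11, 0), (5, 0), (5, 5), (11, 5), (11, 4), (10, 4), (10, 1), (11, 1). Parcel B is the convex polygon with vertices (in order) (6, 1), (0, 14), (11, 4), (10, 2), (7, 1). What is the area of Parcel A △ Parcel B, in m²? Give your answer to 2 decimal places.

|Parcel A| = 27, |Parcel B| = 45.5, |Parcel A∩Parcel B| = 17.8667.
|Parcel A △ Parcel B| = |Parcel A| + |Parcel B| − 2·|Parcel A∩Parcel B| = 27 + 45.5 − 35.7333 = 36.77.

36.77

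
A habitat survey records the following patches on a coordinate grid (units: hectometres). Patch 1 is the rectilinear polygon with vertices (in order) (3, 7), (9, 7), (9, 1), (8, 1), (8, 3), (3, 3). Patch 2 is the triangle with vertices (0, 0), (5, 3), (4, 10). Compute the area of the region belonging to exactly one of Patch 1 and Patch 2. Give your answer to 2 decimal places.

|Patch 1| = 26, |Patch 2| = 19, |Patch 1∩Patch 2| = 6.8571.
|Patch 1 △ Patch 2| = |Patch 1| + |Patch 2| − 2·|Patch 1∩Patch 2| = 26 + 19 − 13.7143 = 31.29.

31.29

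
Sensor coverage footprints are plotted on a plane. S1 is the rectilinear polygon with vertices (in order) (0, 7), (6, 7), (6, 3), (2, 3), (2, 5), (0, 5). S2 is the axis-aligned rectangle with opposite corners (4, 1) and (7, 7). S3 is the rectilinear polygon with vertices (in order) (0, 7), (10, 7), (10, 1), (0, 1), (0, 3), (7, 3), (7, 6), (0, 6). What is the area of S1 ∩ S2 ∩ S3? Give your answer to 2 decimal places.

2.00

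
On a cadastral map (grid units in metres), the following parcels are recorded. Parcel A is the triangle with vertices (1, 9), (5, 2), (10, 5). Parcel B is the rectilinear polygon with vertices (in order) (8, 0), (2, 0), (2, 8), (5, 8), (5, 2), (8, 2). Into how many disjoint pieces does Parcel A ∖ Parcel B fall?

2

Parcel A ∖ Parcel B splits into 2 disjoint pieces (area 1, area 13.0556).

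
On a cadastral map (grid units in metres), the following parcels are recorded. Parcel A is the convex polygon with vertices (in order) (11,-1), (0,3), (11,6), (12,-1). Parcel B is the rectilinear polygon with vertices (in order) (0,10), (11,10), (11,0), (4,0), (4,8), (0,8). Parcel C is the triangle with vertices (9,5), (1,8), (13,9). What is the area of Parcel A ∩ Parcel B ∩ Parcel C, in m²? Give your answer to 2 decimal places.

0.30

The intersection is the polygon with vertices (9.625,5.625), (9,5), (8.298,5.263).
By the shoelace formula its area is 0.30.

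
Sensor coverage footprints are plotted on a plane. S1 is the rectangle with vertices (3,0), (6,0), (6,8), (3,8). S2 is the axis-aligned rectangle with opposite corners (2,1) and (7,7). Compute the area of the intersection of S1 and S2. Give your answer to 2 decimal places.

|S1∩S2|: x∈[3,6], y∈[1,7] → 3·6 = 18.

18.00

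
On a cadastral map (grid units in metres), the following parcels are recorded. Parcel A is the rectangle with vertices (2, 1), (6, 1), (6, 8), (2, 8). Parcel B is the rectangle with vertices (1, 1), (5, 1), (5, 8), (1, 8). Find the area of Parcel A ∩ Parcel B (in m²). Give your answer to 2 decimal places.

|Parcel A∩Parcel B|: x∈[2,5], y∈[1,8] → 3·7 = 21.

21.00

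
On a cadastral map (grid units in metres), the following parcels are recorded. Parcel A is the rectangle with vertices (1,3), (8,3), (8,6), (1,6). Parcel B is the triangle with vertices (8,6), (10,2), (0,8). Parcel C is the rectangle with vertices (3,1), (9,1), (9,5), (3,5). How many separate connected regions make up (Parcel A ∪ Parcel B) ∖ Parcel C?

(Parcel A ∪ Parcel B) ∖ Parcel C splits into 2 disjoint pieces (area 15.9167, area 0.7).

2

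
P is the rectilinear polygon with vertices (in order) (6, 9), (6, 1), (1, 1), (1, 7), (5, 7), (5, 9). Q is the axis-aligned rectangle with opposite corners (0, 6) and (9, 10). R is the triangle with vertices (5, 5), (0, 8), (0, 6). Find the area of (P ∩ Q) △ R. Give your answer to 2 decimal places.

|P ∩ Q| = 7.
|(P ∩ Q) ∩ R| = 1.5.
|(P ∩ Q) △ R| = 7 + 5 − 3 = 9.00.

9.00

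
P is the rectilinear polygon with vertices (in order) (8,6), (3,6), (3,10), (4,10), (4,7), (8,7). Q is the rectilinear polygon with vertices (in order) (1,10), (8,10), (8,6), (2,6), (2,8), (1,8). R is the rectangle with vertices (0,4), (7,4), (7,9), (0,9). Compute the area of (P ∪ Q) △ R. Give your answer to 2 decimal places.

29.00

|P ∪ Q| = 26.
|(P ∪ Q) ∩ R| = 16.
|(P ∪ Q) △ R| = 26 + 35 − 32 = 29.00.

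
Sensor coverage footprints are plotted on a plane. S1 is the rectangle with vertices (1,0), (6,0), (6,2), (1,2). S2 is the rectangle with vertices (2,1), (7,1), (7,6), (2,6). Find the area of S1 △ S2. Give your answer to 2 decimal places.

27.00

|S1∩S2|: x∈[2,6], y∈[1,2] → 4·1 = 4.
|S1 △ S2| = |S1| + |S2| − 2·|S1∩S2| = 10 + 25 − 8 = 27.00.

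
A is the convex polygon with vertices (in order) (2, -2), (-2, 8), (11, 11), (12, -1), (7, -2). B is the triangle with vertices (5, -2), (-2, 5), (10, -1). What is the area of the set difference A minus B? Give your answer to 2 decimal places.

113.75

|A| = 134, |A∩B| = 20.25.
|A ∖ B| = |A| − |A∩B| = 134 − 20.25 = 113.75.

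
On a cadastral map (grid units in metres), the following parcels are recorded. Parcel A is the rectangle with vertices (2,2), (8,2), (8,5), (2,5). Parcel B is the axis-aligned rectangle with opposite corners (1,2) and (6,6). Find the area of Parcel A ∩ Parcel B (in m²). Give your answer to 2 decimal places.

12.00

|Parcel A∩Parcel B|: x∈[2,6], y∈[2,5] → 4·3 = 12.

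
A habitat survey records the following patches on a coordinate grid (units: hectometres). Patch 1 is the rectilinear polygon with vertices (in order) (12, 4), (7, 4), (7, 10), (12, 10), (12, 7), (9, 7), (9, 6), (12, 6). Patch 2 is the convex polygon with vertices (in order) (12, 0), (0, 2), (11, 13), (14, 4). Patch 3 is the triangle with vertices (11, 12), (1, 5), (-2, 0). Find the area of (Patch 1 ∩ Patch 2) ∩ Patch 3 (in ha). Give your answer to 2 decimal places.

The region (Patch 1 ∩ Patch 2) ∩ Patch 3 is the polygon with vertices (7,9), (7.667,9.667), (8.143,10), (8.833,10), (7,8.308).
By the shoelace formula its area is 1.03.

1.03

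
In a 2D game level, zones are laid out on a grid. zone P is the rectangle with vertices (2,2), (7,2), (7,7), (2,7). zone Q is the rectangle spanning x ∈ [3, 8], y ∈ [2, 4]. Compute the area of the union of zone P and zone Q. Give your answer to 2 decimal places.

27.00

By inclusion–exclusion:
Individual areas: |zone P| = 25, |zone Q| = 10.
|zone P∩zone Q|: x∈[3,7], y∈[2,4] → 4·2 = 8.
|zone P ∪ zone Q| = 35 − 8 = 27.00.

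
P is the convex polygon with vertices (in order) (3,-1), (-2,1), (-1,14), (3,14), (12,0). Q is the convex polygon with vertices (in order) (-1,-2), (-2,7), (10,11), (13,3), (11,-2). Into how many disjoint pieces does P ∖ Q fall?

P ∖ Q splits into 3 disjoint pieces (area 1.2748, area 33.2838, area 0.0215).

3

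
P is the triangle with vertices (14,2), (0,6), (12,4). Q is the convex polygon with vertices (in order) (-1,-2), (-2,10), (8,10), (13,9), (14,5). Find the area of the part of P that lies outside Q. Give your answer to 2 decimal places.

2.91

|P| = 10, |P∩Q| = 7.0892.
|P ∖ Q| = |P| − |P∩Q| = 10 − 7.0892 = 2.91.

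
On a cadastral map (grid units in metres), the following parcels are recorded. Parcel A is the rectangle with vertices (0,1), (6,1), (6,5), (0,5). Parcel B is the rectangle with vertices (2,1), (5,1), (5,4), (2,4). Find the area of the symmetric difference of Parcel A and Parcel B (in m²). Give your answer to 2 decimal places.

|Parcel A∩Parcel B|: x∈[2,5], y∈[1,4] → 3·3 = 9.
|Parcel A △ Parcel B| = |Parcel A| + |Parcel B| − 2·|Parcel A∩Parcel B| = 24 + 9 − 18 = 15.00.

15.00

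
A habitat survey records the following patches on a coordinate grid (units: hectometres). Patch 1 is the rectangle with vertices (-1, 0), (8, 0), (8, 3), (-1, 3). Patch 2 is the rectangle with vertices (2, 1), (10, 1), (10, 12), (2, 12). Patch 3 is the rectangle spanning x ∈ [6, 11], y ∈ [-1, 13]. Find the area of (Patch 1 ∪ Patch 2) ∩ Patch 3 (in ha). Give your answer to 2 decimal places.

The region (Patch 1 ∪ Patch 2) ∩ Patch 3 is the polygon with vertices (6,0), (6,12), (10,12), (10,1), (8,1), (8,0).
By the shoelace formula its area is 46.00.

46.00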